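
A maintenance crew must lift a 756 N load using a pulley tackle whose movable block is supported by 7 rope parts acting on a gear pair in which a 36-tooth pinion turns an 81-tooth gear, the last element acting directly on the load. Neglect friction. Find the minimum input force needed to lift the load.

Block-and-tackle MA = number of supporting rope parts = 7.
Gear pair MA = 81/36 = 2.25.
Combined ideal MA = 7 × 2.25 = 15.75.
Effort = load / MA = 756 / 15.75 = 48 N.

48 N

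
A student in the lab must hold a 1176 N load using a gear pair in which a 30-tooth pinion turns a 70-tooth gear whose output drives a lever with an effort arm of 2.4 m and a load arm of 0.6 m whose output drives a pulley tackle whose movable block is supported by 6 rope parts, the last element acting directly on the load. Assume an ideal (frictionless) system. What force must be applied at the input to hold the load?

Gear pair MA = 70/30 = 2.3333.
Lever MA = effort arm / load arm = 2.4/0.6 = 4.
Block-and-tackle MA = number of supporting rope parts = 6.
Combined ideal MA = 2.3333 × 4 × 6 = 56.
Effort = load / MA = 1176 / 56 = 21 N.

21 N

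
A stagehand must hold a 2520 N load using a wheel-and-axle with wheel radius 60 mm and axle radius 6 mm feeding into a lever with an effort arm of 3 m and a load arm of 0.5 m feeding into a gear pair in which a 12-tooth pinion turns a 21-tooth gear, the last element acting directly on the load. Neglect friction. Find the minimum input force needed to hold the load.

Wheel-and-axle MA = R/r = 60/6 = 10.
Lever MA = effort arm / load arm = 3/0.5 = 6.
Gear pair MA = 21/12 = 1.75.
Combined ideal MA = 10 × 6 × 1.75 = 105.
Effort = load / MA = 2520 / 105 = 24 N.

24 N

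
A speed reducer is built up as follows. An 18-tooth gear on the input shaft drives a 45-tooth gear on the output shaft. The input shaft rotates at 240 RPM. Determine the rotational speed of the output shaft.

Gear mesh: ratio = 45/18 = 2.5, so the output shaft turns at 240 / 2.5 = 96 RPM.

96 RPM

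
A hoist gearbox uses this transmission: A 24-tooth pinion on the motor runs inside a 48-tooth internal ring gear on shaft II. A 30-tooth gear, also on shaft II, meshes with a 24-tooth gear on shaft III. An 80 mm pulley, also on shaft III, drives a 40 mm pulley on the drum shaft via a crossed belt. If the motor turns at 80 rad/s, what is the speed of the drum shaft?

100 rad/s

internal gear 48/24 = 2 → 80/2 = 40 rad/s
gear mesh 24/30 = 0.8 → 40/0.8 = 50 rad/s
belt 40/80 = 0.5 → 50/0.5 = 100 rad/s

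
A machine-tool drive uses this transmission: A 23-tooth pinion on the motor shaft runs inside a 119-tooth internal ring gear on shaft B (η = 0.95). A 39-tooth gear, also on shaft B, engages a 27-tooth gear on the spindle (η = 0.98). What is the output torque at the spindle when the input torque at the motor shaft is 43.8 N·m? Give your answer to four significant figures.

After the internal gear (119/23): 43.8 × 5.1739 × 0.95 = 215.29 N·m
After the gear mesh (27/39): 215.29 × 0.69231 × 0.98 = 146.06 N·m

146.1 N·m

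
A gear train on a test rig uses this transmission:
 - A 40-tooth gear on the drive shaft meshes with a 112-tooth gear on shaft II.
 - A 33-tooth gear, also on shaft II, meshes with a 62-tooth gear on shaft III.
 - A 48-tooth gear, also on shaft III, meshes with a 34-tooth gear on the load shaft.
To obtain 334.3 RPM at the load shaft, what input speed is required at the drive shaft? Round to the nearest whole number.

Overall ratio R = 2.8 × 1.8788 × 0.70833 = 3.7263.
Required input speed = output speed × R = 334.3 × 3.7263 = 1245.7 RPM.

1246 RPM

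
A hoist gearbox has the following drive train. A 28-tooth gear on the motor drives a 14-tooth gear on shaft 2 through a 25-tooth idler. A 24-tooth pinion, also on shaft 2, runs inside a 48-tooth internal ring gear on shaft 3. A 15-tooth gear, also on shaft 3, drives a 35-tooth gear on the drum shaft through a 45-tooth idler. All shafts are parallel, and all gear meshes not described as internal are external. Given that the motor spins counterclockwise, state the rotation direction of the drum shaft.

counterclockwise

the motor → shaft 2: driver → idler → driven is 2 external meshes, 2 reversals → CCW.
shaft 2 → shaft 3: internal mesh, same direction → CCW.
shaft 3 → the drum shaft: driver → idler → driven is 2 external meshes, 2 reversals → CCW.
4 reversals in total — an even number — so the drum shaft turns the same way as the motor.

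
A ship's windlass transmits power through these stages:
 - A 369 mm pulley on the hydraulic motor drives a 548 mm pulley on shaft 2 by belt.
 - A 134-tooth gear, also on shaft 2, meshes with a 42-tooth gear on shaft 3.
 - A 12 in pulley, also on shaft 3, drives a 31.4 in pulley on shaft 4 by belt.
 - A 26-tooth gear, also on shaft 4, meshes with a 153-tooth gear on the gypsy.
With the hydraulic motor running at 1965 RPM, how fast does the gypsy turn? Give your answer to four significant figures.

belt 548/369 = 1.4851 → 1965/1.4851 = 1323.1 RPM
gear mesh 42/134 = 0.31343 → 1323.1/0.31343 = 4221.5 RPM
belt 31.4/12 = 2.6167 → 4221.5/2.6167 = 1613.3 RPM
gear mesh 153/26 = 5.8846 → 1613.3/5.8846 = 274.16 RPM

274.2 RPM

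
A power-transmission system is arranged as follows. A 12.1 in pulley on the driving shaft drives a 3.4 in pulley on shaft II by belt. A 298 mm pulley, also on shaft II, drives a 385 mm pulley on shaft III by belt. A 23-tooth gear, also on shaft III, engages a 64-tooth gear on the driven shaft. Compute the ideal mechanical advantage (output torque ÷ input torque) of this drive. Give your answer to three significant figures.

1.01

Each stage contributes driven/driver: belt 3.4/12.1 = 0.28099, belt 385/298 = 1.2919, gear mesh 64/23 = 2.7826.
Overall: 0.28099 × 1.2919 × 2.7826 = 1.0102.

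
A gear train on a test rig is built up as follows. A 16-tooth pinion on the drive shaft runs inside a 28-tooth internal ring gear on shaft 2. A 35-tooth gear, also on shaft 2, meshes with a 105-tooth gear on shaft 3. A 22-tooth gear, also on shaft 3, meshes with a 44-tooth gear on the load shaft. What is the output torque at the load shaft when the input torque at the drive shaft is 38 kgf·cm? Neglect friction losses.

After the internal gear (28/16): 38 × 1.75 = 66.5 kgf·cm
After the gear mesh (105/35): 66.5 × 3 = 199.5 kgf·cm
After the gear mesh (44/22): 199.5 × 2 = 399 kgf·cm

399 kgf·cm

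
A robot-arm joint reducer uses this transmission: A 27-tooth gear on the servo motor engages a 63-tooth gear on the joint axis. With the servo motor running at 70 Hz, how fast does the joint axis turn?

gear mesh 63/27 = 2.3333 → 70/2.3333 = 30 Hz

30 Hz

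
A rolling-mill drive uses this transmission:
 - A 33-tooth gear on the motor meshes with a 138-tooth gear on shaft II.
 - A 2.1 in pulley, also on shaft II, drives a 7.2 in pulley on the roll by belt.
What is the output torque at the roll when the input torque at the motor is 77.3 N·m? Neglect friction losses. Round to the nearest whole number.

1108 N·m

After the gear mesh (138/33): 77.3 × 4.1818 = 323.25 N·m
After the belt (7.2/2.1): 323.25 × 3.4286 = 1108.3 N·m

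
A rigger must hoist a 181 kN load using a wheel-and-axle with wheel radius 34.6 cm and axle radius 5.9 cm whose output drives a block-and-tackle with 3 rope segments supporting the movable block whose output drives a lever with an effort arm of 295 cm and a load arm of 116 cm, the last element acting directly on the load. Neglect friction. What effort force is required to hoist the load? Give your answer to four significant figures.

Wheel-and-axle MA = R/r = 34.6/5.9 = 5.8644.
Block-and-tackle MA = number of supporting rope parts = 3.
Lever MA = effort arm / load arm = 295/116 = 2.5431.
Combined ideal MA = 5.8644 × 3 × 2.5431 = 44.741.
Effort = load / MA = 181 / 44.741 = 4.0455 kN.

4.045 kN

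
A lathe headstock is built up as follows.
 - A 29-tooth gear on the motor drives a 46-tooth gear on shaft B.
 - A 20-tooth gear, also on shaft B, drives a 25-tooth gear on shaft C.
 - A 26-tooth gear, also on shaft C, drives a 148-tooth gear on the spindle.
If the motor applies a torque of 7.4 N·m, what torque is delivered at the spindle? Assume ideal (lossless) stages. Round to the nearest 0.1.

gear mesh 46/29 = 1.5862 → τ = 7.4·1.5862 = 11.738 N·m
gear mesh 25/20 = 1.25 → τ = 11.738·1.25 = 14.672 N·m
gear mesh 148/26 = 5.6923 → τ = 14.672·5.6923 = 83.52 N·m

83.5 N·m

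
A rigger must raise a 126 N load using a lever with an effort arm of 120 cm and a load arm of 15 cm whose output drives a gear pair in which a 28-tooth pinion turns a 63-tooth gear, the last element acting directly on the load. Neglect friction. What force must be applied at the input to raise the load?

7 N

Lever MA = effort arm / load arm = 120/15 = 8.
Gear pair MA = 63/28 = 2.25.
Combined ideal MA = 8 × 2.25 = 18.
Effort = load / MA = 126 / 18 = 7 N.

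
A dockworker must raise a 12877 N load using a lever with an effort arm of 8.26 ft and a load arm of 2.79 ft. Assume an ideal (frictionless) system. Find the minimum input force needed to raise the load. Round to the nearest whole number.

Lever MA = effort arm / load arm = 8.26/2.79 = 2.9606.
Effort = load / MA = 12877 / 2.9606 = 4349.5 N.

4349 N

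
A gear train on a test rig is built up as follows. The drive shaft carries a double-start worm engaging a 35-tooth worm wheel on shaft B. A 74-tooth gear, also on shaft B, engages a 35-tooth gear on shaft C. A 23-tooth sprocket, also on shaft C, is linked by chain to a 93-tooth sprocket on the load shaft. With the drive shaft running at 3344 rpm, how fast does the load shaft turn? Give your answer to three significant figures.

worm 35/2 = 17.5 → 3344/17.5 = 191.09 rpm
gear mesh 35/74 = 0.47297 → 191.09/0.47297 = 404.01 rpm
chain 93/23 = 4.0435 → 404.01/4.0435 = 99.916 rpm

99.9 rpm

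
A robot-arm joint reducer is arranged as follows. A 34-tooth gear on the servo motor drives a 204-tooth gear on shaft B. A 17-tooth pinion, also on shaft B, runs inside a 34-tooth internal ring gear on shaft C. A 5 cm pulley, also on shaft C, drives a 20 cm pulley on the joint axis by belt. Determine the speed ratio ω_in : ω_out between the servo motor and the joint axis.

48

Each stage contributes driven/driver: gear mesh 204/34 = 6, internal gear 34/17 = 2, belt 20/5 = 4.
Overall: 6 × 2 × 4 = 48.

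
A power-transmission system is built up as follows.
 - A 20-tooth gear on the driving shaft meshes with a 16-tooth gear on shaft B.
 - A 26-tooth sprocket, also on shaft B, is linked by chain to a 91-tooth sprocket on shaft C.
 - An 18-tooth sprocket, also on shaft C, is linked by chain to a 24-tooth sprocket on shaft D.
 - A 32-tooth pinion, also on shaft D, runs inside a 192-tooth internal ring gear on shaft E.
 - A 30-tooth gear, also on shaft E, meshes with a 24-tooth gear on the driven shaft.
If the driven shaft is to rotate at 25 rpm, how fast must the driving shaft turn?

448 rpm

Overall ratio R = 0.8 × 3.5 × 1.3333 × 6 × 0.8 = 17.92.
Required input speed = output speed × R = 25 × 17.92 = 448 rpm.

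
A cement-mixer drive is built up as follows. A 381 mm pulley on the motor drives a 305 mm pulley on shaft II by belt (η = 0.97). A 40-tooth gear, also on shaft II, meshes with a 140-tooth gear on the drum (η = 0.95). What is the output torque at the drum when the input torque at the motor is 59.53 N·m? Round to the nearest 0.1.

Belt: ratio = 305/381 = 0.80052; torque at shaft II = 59.53 × 0.80052 × 0.97 = 46.226 N·m.
Gear mesh: ratio = 140/40 = 3.5; torque at the drum = 46.226 × 3.5 × 0.95 = 153.7 N·m.

153.7 N·m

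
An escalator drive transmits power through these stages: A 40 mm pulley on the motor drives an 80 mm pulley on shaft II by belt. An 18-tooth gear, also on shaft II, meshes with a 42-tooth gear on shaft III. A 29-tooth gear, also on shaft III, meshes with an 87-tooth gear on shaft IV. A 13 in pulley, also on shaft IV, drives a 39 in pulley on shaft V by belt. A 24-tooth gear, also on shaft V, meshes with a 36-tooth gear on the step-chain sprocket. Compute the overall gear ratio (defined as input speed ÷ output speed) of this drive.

Each stage contributes driven/driver: belt 80/40 = 2, gear mesh 42/18 = 2.3333, gear mesh 87/29 = 3, belt 39/13 = 3, gear mesh 36/24 = 1.5.
Overall: 2 × 2.3333 × 3 × 3 × 1.5 = 63.

63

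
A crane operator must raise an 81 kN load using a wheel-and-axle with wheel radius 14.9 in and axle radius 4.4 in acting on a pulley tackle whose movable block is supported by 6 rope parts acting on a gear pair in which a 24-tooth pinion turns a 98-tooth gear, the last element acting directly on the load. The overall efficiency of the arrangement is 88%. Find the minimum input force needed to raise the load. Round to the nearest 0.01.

1.11 kN

Wheel-and-axle MA = R/r = 14.9/4.4 = 3.3864.
Block-and-tackle MA = number of supporting rope parts = 6.
Gear pair MA = 98/24 = 4.0833.
Combined ideal MA = 3.3864 × 6 × 4.0833 = 82.966.
Actual MA = 82.966 × 0.88 = 73.01.
Effort = load / actual MA = 81 / 73.01 = 1.1094 kN.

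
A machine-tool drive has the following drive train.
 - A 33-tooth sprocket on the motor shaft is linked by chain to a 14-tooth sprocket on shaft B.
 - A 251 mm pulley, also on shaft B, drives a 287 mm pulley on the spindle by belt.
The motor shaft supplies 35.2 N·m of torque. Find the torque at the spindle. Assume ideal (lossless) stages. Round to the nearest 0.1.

17.1 N·m

chain 14/33 = 0.42424 → τ = 35.2·0.42424 = 14.933 N·m
belt 287/251 = 1.1434 → τ = 14.933·1.1434 = 17.075 N·m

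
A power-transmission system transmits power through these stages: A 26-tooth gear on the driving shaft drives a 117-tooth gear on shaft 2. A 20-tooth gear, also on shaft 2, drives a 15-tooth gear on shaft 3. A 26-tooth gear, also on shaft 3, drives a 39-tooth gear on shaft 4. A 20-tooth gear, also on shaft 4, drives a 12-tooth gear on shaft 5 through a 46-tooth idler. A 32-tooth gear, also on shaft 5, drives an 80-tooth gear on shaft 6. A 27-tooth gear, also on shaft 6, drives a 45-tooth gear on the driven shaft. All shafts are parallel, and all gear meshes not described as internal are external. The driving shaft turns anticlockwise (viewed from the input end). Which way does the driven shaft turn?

the driving shaft → shaft 2: external mesh, 1 reversal → CW.
shaft 2 → shaft 3: external mesh, 1 reversal → CCW.
shaft 3 → shaft 4: external mesh, 1 reversal → CW.
shaft 4 → shaft 5: driver → idler → driven is 2 external meshes, 2 reversals → CW.
shaft 5 → shaft 6: external mesh, 1 reversal → CCW.
shaft 6 → the driven shaft: external mesh, 1 reversal → CW.
7 reversals in total — an odd number — so the driven shaft turns opposite to the driving shaft.

clockwise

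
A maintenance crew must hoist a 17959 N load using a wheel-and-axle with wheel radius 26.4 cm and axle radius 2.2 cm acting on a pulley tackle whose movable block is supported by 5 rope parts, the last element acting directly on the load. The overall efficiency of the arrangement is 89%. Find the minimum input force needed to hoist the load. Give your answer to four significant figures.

Wheel-and-axle MA = R/r = 26.4/2.2 = 12.
Block-and-tackle MA = number of supporting rope parts = 5.
Combined ideal MA = 12 × 5 = 60.
Actual MA = 60 × 0.89 = 53.4.
Effort = load / actual MA = 17959 / 53.4 = 336.31 N.

336.3 N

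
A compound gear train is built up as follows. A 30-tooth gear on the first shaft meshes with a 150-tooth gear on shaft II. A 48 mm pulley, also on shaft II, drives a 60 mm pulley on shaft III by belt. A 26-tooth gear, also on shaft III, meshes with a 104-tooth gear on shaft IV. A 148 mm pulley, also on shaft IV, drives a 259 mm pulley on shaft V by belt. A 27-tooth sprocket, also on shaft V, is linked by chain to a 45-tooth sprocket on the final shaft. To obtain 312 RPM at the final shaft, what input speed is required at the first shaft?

22750 RPM

Overall ratio R = 5 × 1.25 × 4 × 1.75 × 1.6667 = 72.917.
Required input speed = output speed × R = 312 × 72.917 = 22750 RPM.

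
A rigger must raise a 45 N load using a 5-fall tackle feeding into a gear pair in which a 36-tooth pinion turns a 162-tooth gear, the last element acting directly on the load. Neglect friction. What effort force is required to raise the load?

Block-and-tackle MA = number of supporting rope parts = 5.
Gear pair MA = 162/36 = 4.5.
Combined ideal MA = 5 × 4.5 = 22.5.
Effort = load / MA = 45 / 22.5 = 2 N.

2 N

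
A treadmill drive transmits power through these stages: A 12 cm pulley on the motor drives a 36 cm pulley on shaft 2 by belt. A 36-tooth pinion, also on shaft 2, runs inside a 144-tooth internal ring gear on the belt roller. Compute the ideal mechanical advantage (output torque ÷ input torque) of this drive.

12

Each stage contributes driven/driver: belt 36/12 = 3, internal gear 144/36 = 4.
Overall: 3 × 4 = 12.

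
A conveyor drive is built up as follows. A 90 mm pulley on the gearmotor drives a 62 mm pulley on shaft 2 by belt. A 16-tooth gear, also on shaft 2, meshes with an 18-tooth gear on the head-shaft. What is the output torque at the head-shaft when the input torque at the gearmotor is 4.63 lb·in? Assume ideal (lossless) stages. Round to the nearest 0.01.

belt 62/90 = 0.68889 → τ = 4.63·0.68889 = 3.1896 lb·in
gear mesh 18/16 = 1.125 → τ = 3.1896·1.125 = 3.5882 lb·in

3.59 lb·in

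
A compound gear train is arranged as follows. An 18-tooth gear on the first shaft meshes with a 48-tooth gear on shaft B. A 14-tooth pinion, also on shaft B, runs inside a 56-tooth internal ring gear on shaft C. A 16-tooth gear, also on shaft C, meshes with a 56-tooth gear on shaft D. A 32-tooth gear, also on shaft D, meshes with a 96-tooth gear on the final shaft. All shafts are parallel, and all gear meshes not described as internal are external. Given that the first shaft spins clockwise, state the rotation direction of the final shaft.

counterclockwise

the first shaft → shaft B: external mesh, 1 reversal → CCW.
shaft B → shaft C: internal mesh, same direction → CCW.
shaft C → shaft D: external mesh, 1 reversal → CW.
shaft D → the final shaft: external mesh, 1 reversal → CCW.
3 reversals in total — an odd number — so the final shaft turns opposite to the first shaft.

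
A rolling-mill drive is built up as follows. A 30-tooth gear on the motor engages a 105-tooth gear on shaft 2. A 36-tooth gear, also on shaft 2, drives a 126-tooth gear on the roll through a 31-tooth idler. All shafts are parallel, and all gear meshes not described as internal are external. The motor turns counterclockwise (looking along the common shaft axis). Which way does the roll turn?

clockwise

the motor → shaft 2: external mesh, 1 reversal → CW.
shaft 2 → the roll: driver → idler → driven is 2 external meshes, 2 reversals → CW.
3 reversals in total — an odd number — so the roll turns opposite to the motor.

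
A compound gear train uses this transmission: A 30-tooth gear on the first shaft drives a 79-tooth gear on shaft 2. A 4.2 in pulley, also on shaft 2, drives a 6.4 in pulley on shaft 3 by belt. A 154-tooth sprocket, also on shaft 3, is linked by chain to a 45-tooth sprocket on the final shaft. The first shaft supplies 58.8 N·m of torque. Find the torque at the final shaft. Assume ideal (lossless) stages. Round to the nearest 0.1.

68.9 N·m

After the gear mesh (79/30): 58.8 × 2.6333 = 154.84 N·m
After the belt (6.4/4.2): 154.84 × 1.5238 = 235.95 N·m
After the chain (45/154): 235.95 × 0.29221 = 68.945 N·m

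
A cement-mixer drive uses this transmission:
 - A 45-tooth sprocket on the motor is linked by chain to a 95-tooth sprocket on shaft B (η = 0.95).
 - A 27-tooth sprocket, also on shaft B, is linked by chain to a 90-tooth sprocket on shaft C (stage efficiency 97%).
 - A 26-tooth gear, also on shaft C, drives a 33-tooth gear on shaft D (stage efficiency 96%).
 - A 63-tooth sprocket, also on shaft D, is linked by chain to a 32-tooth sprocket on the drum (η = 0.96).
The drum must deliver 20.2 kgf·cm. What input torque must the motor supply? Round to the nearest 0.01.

5.24 kgf·cm

Overall ratio R = 2.1111 × 3.3333 × 1.2692 × 0.50794 = 4.5367; overall efficiency η = 0.95 × 0.97 × 0.96 × 0.96 = 0.8493.
Input torque = output torque / (R × η) = 20.2 / (4.5367 × 0.8493) = 5.2429 kgf·cm.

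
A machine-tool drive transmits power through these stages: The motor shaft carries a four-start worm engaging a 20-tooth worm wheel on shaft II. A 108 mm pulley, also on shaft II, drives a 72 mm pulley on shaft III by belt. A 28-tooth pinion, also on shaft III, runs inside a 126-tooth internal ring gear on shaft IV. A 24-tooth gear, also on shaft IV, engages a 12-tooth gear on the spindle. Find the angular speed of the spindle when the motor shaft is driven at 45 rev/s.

the motor shaft → shaft II (worm, 20/4): 45 ÷ 5 = 9 rev/s
shaft II → shaft III (belt, 72/108): 9 ÷ 0.66667 = 13.5 rev/s
shaft III → shaft IV (internal gear, 126/28): 13.5 ÷ 4.5 = 3 rev/s
shaft IV → the spindle (gear mesh, 12/24): 3 ÷ 0.5 = 6 rev/s

6 rev/s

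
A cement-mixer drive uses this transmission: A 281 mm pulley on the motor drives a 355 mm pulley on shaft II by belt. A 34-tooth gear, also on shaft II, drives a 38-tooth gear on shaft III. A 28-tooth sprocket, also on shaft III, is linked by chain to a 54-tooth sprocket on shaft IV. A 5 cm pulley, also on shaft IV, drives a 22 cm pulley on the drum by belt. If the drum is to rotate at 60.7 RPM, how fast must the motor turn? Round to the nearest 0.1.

727.3 RPM

Overall ratio R = 1.2633 × 1.1176 × 1.9286 × 4.4 = 11.982.
Required input speed = output speed × R = 60.7 × 11.982 = 727.28 RPM.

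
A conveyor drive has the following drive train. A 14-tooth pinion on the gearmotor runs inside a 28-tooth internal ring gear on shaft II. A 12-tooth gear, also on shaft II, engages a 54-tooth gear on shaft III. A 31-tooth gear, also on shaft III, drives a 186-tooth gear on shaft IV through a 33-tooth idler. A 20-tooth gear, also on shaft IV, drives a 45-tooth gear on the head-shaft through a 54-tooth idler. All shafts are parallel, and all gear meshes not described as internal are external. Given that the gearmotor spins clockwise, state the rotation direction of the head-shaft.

the gearmotor → shaft II: internal mesh, same direction → CW.
shaft II → shaft III: external mesh, 1 reversal → CCW.
shaft III → shaft IV: driver → idler → driven is 2 external meshes, 2 reversals → CCW.
shaft IV → the head-shaft: driver → idler → driven is 2 external meshes, 2 reversals → CCW.
5 reversals in total — an odd number — so the head-shaft turns opposite to the gearmotor.

counterclockwise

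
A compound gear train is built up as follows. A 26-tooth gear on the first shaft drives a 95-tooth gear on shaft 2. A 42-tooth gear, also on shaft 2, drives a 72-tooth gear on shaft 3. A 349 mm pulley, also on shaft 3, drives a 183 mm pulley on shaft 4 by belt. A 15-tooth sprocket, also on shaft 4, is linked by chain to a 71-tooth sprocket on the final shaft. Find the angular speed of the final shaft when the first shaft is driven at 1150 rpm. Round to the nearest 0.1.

74.0 rpm

Gear mesh: ratio = 95/26 = 3.6538, so shaft 2 turns at 1150 / 3.6538 = 314.74 rpm.
Gear mesh: ratio = 72/42 = 1.7143, so shaft 3 turns at 314.74 / 1.7143 = 183.6 rpm.
Belt: ratio = 183/349 = 0.52436, so shaft 4 turns at 183.6 / 0.52436 = 350.14 rpm.
Chain: ratio = 71/15 = 4.7333, so the final shaft turns at 350.14 / 4.7333 = 73.973 rpm.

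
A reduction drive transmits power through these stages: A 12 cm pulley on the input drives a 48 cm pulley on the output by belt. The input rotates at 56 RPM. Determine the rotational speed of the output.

Belt: ratio = 48/12 = 4, so the output turns at 56 / 4 = 14 RPM.

14 RPM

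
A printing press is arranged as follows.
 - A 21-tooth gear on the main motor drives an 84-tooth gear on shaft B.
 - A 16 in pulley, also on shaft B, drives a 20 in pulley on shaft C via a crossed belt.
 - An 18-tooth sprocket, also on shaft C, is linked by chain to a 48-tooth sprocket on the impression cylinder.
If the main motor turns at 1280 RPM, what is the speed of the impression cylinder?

Gear mesh: ratio = 84/21 = 4, so shaft B turns at 1280 / 4 = 320 RPM.
Belt: ratio = 20/16 = 1.25, so shaft C turns at 320 / 1.25 = 256 RPM.
Chain: ratio = 48/18 = 2.6667, so the impression cylinder turns at 256 / 2.6667 = 96 RPM.

96 RPM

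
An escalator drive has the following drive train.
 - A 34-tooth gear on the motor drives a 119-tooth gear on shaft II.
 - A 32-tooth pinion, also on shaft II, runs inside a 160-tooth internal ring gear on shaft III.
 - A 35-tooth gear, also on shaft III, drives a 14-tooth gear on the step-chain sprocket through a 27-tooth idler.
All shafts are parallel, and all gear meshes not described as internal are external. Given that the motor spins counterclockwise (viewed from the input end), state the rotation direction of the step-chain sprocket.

clockwise

the motor → shaft II: external mesh, 1 reversal → CW.
shaft II → shaft III: internal mesh, same direction → CW.
shaft III → the step-chain sprocket: driver → idler → driven is 2 external meshes, 2 reversals → CW.
3 reversals in total — an odd number — so the step-chain sprocket turns opposite to the motor.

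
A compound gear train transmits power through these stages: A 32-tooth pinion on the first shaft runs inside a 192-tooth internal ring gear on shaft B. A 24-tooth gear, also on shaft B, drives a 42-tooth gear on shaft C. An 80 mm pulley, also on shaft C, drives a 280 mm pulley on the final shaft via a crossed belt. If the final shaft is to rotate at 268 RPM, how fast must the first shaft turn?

9849 RPM

Overall ratio R = 6 × 1.75 × 3.5 = 36.75.
Required input speed = output speed × R = 268 × 36.75 = 9849 RPM.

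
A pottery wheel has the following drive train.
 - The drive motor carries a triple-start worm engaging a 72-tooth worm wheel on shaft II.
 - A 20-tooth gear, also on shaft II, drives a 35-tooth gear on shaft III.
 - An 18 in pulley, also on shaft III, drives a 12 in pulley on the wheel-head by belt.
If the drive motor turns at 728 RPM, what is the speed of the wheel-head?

26 RPM

the drive motor → shaft II (worm, 72/3): 728 ÷ 24 = 30.333 RPM
shaft II → shaft III (gear mesh, 35/20): 30.333 ÷ 1.75 = 17.333 RPM
shaft III → the wheel-head (belt, 12/18): 17.333 ÷ 0.66667 = 26 RPM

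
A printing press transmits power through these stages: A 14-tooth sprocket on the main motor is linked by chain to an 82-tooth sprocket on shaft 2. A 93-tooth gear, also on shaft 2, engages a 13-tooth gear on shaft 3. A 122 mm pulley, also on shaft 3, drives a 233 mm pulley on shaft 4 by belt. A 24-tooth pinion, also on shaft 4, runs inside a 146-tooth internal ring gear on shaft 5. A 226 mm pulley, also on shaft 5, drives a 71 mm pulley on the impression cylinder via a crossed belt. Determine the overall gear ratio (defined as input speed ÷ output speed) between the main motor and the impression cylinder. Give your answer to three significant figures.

Each stage contributes driven/driver: chain 82/14 = 5.8571, gear mesh 13/93 = 0.13978, belt 233/122 = 1.9098, internal gear 146/24 = 6.0833, belt 71/226 = 0.31416.
Overall: 5.8571 × 0.13978 × 1.9098 × 6.0833 × 0.31416 = 2.9884.

2.99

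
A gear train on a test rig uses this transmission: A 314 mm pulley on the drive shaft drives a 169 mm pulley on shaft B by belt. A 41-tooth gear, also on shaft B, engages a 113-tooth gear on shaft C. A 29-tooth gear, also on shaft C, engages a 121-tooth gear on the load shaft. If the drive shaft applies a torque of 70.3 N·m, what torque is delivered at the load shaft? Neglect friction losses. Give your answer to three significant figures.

belt 169/314 = 0.53822 → τ = 70.3·0.53822 = 37.837 N·m
gear mesh 113/41 = 2.7561 → τ = 37.837·2.7561 = 104.28 N·m
gear mesh 121/29 = 4.1724 → τ = 104.28·4.1724 = 435.11 N·m

435 N·m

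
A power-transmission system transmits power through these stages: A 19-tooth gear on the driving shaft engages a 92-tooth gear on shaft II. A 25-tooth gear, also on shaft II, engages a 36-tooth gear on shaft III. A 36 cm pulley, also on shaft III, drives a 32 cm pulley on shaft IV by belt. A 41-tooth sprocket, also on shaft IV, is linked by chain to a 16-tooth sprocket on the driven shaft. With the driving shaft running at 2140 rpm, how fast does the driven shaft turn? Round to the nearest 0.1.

the driving shaft → shaft II (gear mesh, 92/19): 2140 ÷ 4.8421 = 441.96 rpm
shaft II → shaft III (gear mesh, 36/25): 441.96 ÷ 1.44 = 306.91 rpm
shaft III → shaft IV (belt, 32/36): 306.91 ÷ 0.88889 = 345.28 rpm
shaft IV → the driven shaft (chain, 16/41): 345.28 ÷ 0.39024 = 884.78 rpm

884.8 rpm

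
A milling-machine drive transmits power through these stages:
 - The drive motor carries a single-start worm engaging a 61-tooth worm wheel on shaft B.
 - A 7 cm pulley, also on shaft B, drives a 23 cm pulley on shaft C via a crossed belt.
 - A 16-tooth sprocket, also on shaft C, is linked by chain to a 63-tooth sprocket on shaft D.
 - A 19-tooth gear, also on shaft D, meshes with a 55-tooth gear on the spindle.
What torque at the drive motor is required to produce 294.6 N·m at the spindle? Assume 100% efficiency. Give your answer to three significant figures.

0.129 N·m

Overall ratio R = 61 × 3.2857 × 3.9375 × 2.8947 = 2284.5.
Input torque = output torque / R = 294.6 / 2284.5 = 0.12896 N·m.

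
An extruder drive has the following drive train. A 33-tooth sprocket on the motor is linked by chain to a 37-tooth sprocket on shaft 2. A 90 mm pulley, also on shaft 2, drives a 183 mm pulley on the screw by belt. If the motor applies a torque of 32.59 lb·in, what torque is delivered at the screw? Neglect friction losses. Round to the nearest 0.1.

74.3 lb·in

After the chain (37/33): 32.59 × 1.1212 = 36.54 lb·in
After the belt (183/90): 36.54 × 2.0333 = 74.299 lb·in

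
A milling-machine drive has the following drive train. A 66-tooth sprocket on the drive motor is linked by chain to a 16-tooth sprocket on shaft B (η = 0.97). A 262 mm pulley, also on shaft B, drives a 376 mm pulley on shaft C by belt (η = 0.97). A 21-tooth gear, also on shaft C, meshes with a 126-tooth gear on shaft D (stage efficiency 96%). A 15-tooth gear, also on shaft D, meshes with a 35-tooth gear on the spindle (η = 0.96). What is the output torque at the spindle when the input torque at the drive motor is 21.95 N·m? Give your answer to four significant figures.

Chain: ratio = 16/66 = 0.24242; torque at shaft B = 21.95 × 0.24242 × 0.97 = 5.1616 N·m.
Belt: ratio = 376/262 = 1.4351; torque at shaft C = 5.1616 × 1.4351 × 0.97 = 7.1852 N·m.
Gear mesh: ratio = 126/21 = 6; torque at shaft D = 7.1852 × 6 × 0.96 = 41.387 N·m.
Gear mesh: ratio = 35/15 = 2.3333; torque at the spindle = 41.387 × 2.3333 × 0.96 = 92.707 N·m.

92.71 N·m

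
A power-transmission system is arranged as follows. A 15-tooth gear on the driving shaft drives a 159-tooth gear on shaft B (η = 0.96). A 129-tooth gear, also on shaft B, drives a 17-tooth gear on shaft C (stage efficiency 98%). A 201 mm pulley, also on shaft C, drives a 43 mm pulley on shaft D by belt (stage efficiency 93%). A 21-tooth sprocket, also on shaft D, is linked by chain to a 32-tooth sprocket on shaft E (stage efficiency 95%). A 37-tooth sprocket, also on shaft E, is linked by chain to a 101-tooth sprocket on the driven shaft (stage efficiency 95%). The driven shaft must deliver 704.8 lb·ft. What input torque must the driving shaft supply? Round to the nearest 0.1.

718.0 lb·ft

Overall ratio R = 10.6 × 0.13178 × 0.21393 × 1.5238 × 2.7297 = 1.243; overall efficiency η = 0.96 × 0.98 × 0.93 × 0.95 × 0.95 = 0.7896.
Input torque = output torque / (R × η) = 704.8 / (1.243 × 0.7896) = 718.04 lb·ft.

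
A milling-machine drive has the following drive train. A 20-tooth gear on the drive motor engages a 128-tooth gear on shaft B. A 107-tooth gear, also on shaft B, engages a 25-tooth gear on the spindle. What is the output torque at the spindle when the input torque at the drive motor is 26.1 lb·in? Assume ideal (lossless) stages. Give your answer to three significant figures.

39.0 lb·in

After the gear mesh (128/20): 26.1 × 6.4 = 167.04 lb·in
After the gear mesh (25/107): 167.04 × 0.23364 = 39.028 lb·in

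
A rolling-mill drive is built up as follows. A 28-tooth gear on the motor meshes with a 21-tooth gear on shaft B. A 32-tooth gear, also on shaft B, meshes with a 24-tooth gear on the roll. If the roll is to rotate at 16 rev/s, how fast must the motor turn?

9 rev/s

Overall ratio R = 0.75 × 0.75 = 0.5625.
Required input speed = output speed × R = 16 × 0.5625 = 9 rev/s.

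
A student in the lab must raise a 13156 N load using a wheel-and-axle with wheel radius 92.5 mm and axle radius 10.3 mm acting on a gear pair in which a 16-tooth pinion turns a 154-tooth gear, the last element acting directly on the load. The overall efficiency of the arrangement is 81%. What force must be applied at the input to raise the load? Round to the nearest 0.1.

187.9 N

Wheel-and-axle MA = R/r = 92.5/10.3 = 8.9806.
Gear pair MA = 154/16 = 9.625.
Combined ideal MA = 8.9806 × 9.625 = 86.438.
Actual MA = 86.438 × 0.81 = 70.015.
Effort = load / actual MA = 13156 / 70.015 = 187.9 N.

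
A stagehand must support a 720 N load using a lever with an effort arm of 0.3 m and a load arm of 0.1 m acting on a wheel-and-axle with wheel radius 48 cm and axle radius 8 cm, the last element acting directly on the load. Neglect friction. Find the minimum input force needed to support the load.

40 N

Lever MA = effort arm / load arm = 0.3/0.1 = 3.
Wheel-and-axle MA = R/r = 48/8 = 6.
Combined ideal MA = 3 × 6 = 18.
Effort = load / MA = 720 / 18 = 40 N.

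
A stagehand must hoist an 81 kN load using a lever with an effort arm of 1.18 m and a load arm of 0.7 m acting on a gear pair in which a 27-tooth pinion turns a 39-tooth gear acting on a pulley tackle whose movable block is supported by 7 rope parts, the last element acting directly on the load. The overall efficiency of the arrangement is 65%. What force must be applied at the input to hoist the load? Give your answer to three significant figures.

7.31 kN

Lever MA = effort arm / load arm = 1.18/0.7 = 1.6857.
Gear pair MA = 39/27 = 1.4444.
Block-and-tackle MA = number of supporting rope parts = 7.
Combined ideal MA = 1.6857 × 1.4444 × 7 = 17.044.
Actual MA = 17.044 × 0.65 = 11.079.
Effort = load / actual MA = 81 / 11.079 = 7.3112 kN.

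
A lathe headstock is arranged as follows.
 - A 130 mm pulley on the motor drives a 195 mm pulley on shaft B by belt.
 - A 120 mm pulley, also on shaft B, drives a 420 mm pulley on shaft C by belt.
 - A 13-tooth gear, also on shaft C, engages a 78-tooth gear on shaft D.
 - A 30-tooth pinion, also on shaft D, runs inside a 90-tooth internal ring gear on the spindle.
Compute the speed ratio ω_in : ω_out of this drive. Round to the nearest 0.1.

Each stage contributes driven/driver: belt 195/130 = 1.5, belt 420/120 = 3.5, gear mesh 78/13 = 6, internal gear 90/30 = 3.
Overall: 1.5 × 3.5 × 6 × 3 = 94.5.

94.5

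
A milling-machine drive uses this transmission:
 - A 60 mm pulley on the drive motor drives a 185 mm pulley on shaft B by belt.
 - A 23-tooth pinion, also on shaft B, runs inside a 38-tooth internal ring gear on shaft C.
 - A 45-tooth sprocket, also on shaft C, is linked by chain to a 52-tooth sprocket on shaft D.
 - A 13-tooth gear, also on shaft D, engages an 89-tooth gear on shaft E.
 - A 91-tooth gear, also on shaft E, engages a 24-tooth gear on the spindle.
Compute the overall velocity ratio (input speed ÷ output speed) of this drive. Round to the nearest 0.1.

Each stage contributes driven/driver: belt 185/60 = 3.0833, internal gear 38/23 = 1.6522, chain 52/45 = 1.1556, gear mesh 89/13 = 6.8462, gear mesh 24/91 = 0.26374.
Overall: 3.0833 × 1.6522 × 1.1556 × 6.8462 × 0.26374 = 10.629.

10.6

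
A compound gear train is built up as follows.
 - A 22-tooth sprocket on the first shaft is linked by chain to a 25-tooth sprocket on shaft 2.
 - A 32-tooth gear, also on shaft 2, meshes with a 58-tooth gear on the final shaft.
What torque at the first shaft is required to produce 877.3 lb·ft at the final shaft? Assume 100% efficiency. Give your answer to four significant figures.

Overall ratio R = 1.1364 × 1.8125 = 2.0597.
Input torque = output torque / R = 877.3 / 2.0597 = 425.94 lb·ft.

425.9 lb·ft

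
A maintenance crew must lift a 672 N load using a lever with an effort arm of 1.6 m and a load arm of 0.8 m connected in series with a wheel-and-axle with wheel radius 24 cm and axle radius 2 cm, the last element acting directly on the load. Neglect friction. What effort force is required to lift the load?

28 N

Lever MA = effort arm / load arm = 1.6/0.8 = 2.
Wheel-and-axle MA = R/r = 24/2 = 12.
Combined ideal MA = 2 × 12 = 24.
Effort = load / MA = 672 / 24 = 28 N.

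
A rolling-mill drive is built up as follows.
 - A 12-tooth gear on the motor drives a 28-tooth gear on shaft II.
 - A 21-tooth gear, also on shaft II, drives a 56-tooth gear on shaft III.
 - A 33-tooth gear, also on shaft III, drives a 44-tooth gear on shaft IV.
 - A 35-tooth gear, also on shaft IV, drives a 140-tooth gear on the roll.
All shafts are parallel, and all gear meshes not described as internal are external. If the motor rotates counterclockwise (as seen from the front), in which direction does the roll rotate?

counterclockwise

the motor → shaft II: external mesh, 1 reversal → CW.
shaft II → shaft III: external mesh, 1 reversal → CCW.
shaft III → shaft IV: external mesh, 1 reversal → CW.
shaft IV → the roll: external mesh, 1 reversal → CCW.
4 reversals in total — an even number — so the roll turns the same way as the motor.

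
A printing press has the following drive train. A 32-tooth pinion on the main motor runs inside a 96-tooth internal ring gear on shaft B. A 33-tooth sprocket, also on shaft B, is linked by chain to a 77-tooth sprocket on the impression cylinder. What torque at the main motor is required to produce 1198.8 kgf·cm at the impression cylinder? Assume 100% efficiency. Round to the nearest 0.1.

171.3 kgf·cm

Overall ratio R = 3 × 2.3333 = 7.
Input torque = output torque / R = 1198.8 / 7 = 171.26 kgf·cm.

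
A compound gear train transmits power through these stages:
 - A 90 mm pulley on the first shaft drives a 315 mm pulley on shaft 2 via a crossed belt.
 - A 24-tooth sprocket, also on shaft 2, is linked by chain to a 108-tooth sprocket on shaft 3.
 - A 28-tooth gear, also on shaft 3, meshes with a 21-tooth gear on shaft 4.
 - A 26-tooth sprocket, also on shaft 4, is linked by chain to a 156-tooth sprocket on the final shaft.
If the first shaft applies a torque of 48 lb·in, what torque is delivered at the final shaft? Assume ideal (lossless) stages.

3402 lb·in

Belt: ratio = 315/90 = 3.5; torque at shaft 2 = 48 × 3.5 = 168 lb·in.
Chain: ratio = 108/24 = 4.5; torque at shaft 3 = 168 × 4.5 = 756 lb·in.
Gear mesh: ratio = 21/28 = 0.75; torque at shaft 4 = 756 × 0.75 = 567 lb·in.
Chain: ratio = 156/26 = 6; torque at the final shaft = 567 × 6 = 3402 lb·in.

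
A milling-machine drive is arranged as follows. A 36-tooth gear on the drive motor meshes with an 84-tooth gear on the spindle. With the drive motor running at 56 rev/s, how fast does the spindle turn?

24 rev/s

Gear mesh: ratio = 84/36 = 2.3333, so the spindle turns at 56 / 2.3333 = 24 rev/s.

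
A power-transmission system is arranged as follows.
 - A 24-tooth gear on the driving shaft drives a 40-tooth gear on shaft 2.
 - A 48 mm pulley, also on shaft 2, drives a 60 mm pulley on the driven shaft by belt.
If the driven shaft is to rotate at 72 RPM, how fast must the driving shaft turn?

150 RPM

Overall ratio R = 1.6667 × 1.25 = 2.0833.
Required input speed = output speed × R = 72 × 2.0833 = 150 RPM.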